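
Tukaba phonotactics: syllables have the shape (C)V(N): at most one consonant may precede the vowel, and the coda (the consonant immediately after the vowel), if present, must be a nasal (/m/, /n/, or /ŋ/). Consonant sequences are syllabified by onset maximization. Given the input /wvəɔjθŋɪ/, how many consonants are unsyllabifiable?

3

Under (C)V(N), the unsyllabifiable consonants are /w/, /j/, /θ/ (only a nasal (/m/, /n/, or /ŋ/) is licensed in coda position; onsets are limited to one consonant).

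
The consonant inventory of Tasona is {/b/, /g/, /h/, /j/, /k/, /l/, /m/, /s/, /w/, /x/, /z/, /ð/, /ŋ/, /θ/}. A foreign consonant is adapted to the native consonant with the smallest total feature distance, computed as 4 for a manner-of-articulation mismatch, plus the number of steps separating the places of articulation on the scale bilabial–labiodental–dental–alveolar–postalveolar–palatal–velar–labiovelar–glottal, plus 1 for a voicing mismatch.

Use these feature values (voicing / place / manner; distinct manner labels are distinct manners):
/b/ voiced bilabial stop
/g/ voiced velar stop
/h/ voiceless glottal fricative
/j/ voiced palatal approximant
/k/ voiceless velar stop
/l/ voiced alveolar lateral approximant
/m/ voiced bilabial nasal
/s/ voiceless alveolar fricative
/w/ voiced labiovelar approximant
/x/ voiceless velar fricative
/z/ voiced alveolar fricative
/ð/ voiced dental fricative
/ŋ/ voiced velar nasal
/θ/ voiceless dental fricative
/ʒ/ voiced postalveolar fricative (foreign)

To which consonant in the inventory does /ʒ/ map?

/z/ is closest: same manner (fricative), place distance 1 (postalveolar→alveolar), same voicing; total 1. Next closest is /s/ at distance 2.

z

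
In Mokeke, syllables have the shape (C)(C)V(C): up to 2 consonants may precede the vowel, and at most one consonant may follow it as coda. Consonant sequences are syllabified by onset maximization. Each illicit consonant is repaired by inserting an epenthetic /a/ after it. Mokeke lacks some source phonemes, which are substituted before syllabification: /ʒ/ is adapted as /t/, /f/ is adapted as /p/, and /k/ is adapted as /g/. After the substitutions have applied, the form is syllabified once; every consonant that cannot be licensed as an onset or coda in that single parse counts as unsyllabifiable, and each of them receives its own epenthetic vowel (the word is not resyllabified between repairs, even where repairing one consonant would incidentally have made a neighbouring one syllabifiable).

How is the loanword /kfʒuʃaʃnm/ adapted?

Substitution: /k/ → /g/, /f/ → /p/, /ʒ/ → /t/, giving /gptuʃaʃnm/.
Under (C)(C)V(C), the unsyllabifiable consonants are /g/, /n/, /m/ (at most one coda consonant is licensed; onsets may contain at most 2 consonants).
Inserting the epenthetic vowel yields /g/ → /ga/, /n/ → /na/, /m/ → /ma/.

gaptuʃaʃnama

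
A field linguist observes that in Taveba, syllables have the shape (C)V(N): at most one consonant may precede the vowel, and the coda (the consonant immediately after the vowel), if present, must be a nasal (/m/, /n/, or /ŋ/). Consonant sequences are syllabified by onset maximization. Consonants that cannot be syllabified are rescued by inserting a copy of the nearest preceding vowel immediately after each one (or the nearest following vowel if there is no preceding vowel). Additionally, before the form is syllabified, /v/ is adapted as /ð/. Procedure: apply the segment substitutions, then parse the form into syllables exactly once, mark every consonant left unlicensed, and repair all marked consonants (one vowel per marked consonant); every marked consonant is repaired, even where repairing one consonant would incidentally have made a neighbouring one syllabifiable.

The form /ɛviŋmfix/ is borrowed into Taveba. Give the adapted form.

Substitution: /v/ → /ð/, giving /ɛðiŋmfix/.
Syllabifying with onset maximization leaves /m/, /x/ stranded (only a nasal (/m/, /n/, or /ŋ/) is licensed in coda position; onsets are limited to one consonant).
Each unlicensed consonant becomes the onset of a new syllable: /m/ → /mi/, /x/ → /xi/.

ɛðiŋmifixi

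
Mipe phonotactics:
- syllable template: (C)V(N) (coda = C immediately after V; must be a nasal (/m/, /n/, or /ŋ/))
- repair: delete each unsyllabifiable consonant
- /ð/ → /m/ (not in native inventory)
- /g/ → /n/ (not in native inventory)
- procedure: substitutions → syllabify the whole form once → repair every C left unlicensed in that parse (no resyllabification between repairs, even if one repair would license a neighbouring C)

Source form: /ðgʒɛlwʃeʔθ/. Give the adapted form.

Substitution: /ð/ → /m/, /g/ → /n/, giving /mnʒɛlwʃeʔθ/.
Under (C)V(N), the unsyllabifiable consonants are /m/, /n/, /l/, /w/, /ʔ/, /θ/ (only a nasal (/m/, /n/, or /ŋ/) is licensed in coda position; onsets are limited to one consonant).
Deletion applies to /m/, /n/, /l/, /w/, /ʔ/, /θ/.

ʒɛʃe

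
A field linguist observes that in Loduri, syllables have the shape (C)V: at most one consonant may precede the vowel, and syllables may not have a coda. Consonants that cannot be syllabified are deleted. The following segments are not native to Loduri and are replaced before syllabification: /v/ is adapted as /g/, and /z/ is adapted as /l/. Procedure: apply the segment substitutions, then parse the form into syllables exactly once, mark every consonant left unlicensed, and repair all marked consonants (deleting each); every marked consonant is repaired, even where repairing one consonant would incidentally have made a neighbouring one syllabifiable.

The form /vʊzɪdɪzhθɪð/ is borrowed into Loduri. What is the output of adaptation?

gʊlɪdɪθɪ

Substitution: /v/ → /g/, /z/ → /l/, giving /gʊlɪdɪlhθɪð/.
Under (C)V, the unsyllabifiable consonants are /l/, /h/, /ð/ (no codas are permitted; onsets are limited to one consonant).
Deleting the stranded consonants removes /l/, /h/, /ð/.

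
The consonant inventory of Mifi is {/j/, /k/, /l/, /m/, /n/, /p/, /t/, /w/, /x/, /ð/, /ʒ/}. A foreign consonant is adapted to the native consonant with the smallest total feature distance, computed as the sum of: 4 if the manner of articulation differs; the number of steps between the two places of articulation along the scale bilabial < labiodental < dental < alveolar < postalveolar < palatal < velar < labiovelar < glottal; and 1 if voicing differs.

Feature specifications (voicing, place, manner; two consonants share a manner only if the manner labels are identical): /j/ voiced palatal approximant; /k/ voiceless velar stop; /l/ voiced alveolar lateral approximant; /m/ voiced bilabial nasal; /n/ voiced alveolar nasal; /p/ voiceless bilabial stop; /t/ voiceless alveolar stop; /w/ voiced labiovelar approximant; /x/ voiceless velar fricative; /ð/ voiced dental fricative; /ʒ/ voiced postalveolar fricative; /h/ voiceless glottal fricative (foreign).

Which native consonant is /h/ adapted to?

x

/x/ is closest: same manner (fricative), place distance 2 (glottal→velar), same voicing; total 2. Next closest is /ʒ/ at distance 5.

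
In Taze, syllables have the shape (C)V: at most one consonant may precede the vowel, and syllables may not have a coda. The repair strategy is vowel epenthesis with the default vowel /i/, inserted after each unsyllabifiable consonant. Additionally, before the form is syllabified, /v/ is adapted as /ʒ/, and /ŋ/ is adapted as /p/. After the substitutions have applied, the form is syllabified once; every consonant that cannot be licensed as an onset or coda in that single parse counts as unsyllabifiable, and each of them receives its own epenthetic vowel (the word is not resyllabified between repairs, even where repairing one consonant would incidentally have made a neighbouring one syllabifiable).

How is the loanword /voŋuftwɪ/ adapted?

Substitution: /v/ → /ʒ/, /ŋ/ → /p/, giving /ʒopuftwɪ/.
The consonants /f/, /t/ cannot be parsed into a legal (C)V syllable (no codas are permitted; onsets are limited to one consonant).
Epenthesis after each stranded consonant: /f/ → /fi/, /t/ → /ti/.

ʒopufitiwɪ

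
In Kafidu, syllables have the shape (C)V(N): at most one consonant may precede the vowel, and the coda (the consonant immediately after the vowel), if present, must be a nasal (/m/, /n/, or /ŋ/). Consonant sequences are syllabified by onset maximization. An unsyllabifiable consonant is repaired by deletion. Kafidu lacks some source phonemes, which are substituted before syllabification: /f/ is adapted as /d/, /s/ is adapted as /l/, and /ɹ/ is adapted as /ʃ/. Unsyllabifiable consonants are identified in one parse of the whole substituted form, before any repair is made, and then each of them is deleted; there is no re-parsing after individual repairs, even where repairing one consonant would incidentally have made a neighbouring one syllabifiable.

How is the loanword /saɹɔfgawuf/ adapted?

Substitution: /s/ → /l/, /ɹ/ → /ʃ/, /f/ → /d/, giving /laʃɔdgawud/.
Under (C)V(N), the unsyllabifiable consonants are /d/, /d/ (only a nasal (/m/, /n/, or /ŋ/) is licensed in coda position; onsets are limited to one consonant).
Each unlicensed consonant is deleted: /d/, /d/.

laʃɔgawu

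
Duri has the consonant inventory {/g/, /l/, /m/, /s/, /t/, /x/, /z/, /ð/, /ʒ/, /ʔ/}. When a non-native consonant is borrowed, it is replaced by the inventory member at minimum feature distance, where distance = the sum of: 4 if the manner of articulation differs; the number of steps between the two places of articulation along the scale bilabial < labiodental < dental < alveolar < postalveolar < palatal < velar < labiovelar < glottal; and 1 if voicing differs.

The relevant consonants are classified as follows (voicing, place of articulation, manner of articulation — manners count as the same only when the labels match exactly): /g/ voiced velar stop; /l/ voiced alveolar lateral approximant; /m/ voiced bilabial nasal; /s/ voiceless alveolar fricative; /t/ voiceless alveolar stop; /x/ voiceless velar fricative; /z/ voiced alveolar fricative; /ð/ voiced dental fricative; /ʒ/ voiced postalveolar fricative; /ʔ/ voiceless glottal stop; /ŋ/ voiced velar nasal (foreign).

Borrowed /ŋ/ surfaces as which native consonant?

g

/g/ is closest: manner differs (nasal→stop, +4), place distance 0 (velar→velar), same voicing; total 4. Next closest is /x/ at distance 5.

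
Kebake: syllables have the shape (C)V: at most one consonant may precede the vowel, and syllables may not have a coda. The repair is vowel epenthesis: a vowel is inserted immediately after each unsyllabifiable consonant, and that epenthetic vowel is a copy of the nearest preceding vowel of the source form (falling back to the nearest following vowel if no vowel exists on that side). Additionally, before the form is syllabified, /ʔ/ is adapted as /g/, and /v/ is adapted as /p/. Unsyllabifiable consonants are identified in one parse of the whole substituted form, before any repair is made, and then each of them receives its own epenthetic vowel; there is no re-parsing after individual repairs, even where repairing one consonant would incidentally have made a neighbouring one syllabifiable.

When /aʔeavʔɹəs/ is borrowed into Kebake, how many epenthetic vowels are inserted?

3

After substitution the input is /ageapgɹəs/.
The unsyllabifiable consonants are /p/, /g/, /s/; each receives one epenthetic vowel.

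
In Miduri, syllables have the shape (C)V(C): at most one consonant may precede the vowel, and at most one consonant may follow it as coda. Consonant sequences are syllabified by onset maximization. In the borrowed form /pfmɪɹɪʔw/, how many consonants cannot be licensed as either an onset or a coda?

3

The consonants /p/, /f/, /w/ cannot be parsed into a legal (C)V(C) syllable (at most one coda consonant is licensed; onsets are limited to one consonant).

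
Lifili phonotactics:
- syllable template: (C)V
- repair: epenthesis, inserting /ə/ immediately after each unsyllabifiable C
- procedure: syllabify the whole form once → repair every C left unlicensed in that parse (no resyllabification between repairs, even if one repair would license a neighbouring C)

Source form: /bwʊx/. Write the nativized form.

bəwʊxə

Under (C)V, the unsyllabifiable consonants are /b/, /x/ (no codas are permitted; onsets are limited to one consonant).
Epenthesis after each stranded consonant: /b/ → /bə/, /x/ → /xə/.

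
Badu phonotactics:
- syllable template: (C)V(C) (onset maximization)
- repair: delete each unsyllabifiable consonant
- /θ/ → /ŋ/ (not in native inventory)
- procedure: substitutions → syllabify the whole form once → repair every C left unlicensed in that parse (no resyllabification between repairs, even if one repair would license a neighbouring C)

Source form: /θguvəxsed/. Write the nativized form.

guvəxsed

Substitution: /θ/ → /ŋ/, giving /ŋguvəxsed/.
The consonants /ŋ/ cannot be parsed into a legal (C)V(C) syllable (at most one coda consonant is licensed; onsets are limited to one consonant).
Deletion applies to /ŋ/.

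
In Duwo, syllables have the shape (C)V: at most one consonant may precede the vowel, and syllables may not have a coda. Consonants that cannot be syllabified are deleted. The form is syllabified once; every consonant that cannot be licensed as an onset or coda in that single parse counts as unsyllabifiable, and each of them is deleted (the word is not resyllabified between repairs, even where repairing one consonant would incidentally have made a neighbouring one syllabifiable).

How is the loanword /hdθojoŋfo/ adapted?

θojofo

The consonants /h/, /d/, /ŋ/ cannot be parsed into a legal (C)V syllable (no codas are permitted; onsets are limited to one consonant).
Deletion applies to /h/, /d/, /ŋ/.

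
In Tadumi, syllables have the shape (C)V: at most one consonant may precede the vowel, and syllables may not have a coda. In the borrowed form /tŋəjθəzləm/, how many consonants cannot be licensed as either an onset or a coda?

Under (C)V, the unsyllabifiable consonants are /t/, /j/, /z/, /m/ (no codas are permitted; onsets are limited to one consonant).

4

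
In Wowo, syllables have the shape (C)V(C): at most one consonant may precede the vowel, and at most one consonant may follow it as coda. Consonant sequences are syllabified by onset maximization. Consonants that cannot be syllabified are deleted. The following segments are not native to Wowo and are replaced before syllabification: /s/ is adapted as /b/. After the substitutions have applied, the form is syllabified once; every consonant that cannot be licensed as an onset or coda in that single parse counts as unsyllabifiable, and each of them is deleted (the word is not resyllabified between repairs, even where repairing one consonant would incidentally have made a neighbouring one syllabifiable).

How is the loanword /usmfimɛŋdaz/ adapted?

Substitution: /s/ → /b/, giving /ubmfimɛŋdaz/.
Syllabifying with onset maximization leaves /m/ stranded (at most one coda consonant is licensed; onsets are limited to one consonant).
Deleting the stranded consonants removes /m/.

ubfimɛŋdaz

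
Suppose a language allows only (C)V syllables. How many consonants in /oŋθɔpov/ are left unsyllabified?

The consonants /ŋ/, /v/ cannot be parsed into a legal (C)V syllable (no codas are permitted; onsets are limited to one consonant).

2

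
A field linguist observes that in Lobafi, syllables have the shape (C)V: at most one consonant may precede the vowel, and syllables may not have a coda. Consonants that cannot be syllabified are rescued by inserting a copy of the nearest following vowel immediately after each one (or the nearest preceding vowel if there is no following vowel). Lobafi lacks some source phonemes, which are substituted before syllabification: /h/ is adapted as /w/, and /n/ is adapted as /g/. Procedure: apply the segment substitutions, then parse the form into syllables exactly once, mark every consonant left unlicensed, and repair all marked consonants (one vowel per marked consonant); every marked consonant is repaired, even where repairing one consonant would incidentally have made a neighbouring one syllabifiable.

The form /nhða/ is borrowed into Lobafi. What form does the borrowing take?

gawaða

Substitution: /n/ → /g/, /h/ → /w/, giving /gwða/.
Syllabifying with onset maximization leaves /g/, /w/ stranded (no codas are permitted; onsets are limited to one consonant).
Each unlicensed consonant becomes the onset of a new syllable: /g/ → /ga/, /w/ → /wa/.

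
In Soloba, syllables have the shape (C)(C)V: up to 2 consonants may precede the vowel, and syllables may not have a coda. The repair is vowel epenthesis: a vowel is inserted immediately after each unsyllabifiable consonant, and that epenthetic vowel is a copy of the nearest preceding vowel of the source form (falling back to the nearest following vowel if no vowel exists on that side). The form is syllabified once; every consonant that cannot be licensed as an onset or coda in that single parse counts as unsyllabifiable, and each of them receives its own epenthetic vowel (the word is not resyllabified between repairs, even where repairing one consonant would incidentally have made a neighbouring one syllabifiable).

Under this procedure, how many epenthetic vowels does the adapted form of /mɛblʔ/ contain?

3

The unsyllabifiable consonants are /b/, /l/, /ʔ/; each receives one epenthetic vowel.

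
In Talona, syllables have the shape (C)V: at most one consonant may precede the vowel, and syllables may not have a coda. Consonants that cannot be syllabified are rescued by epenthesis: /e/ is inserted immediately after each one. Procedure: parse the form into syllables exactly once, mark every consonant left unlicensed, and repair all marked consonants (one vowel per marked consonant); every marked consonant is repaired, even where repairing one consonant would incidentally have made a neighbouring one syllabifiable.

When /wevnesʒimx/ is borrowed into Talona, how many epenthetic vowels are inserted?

4

The unsyllabifiable consonants are /v/, /s/, /m/, /x/; each receives one epenthetic vowel.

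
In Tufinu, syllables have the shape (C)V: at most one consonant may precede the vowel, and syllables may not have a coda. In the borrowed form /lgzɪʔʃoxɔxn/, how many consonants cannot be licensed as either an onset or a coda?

5

Syllabifying with onset maximization leaves /l/, /g/, /ʔ/, /x/, /n/ stranded (no codas are permitted; onsets are limited to one consonant).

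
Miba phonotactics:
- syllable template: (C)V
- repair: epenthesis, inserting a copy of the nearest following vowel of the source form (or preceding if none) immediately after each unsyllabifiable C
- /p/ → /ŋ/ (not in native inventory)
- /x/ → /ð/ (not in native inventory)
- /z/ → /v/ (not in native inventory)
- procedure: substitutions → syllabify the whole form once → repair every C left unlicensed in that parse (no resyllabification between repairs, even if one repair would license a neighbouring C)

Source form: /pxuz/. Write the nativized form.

ŋuðuvu

Substitution: /p/ → /ŋ/, /x/ → /ð/, /z/ → /v/, giving /ŋðuv/.
Under (C)V, the unsyllabifiable consonants are /ŋ/, /v/ (no codas are permitted; onsets are limited to one consonant).
Epenthesis after each stranded consonant: /ŋ/ → /ŋu/, /v/ → /vu/.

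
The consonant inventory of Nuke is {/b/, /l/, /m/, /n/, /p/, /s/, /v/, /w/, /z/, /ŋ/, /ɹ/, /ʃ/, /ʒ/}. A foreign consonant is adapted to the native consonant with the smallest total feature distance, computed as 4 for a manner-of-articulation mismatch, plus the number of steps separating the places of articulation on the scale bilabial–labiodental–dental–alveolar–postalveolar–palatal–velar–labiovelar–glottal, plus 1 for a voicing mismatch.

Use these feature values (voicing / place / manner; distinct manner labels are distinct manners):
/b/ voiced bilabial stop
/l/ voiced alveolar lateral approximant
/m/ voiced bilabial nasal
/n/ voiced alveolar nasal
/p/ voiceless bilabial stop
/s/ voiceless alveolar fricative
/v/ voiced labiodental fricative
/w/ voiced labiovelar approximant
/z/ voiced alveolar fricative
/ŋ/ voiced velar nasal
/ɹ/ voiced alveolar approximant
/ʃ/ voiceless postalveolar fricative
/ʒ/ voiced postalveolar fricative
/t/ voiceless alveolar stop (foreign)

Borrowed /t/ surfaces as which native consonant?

/p/ is closest: same manner (stop), place distance 3 (alveolar→bilabial), same voicing; total 3. Next closest is /b/ at distance 4.

p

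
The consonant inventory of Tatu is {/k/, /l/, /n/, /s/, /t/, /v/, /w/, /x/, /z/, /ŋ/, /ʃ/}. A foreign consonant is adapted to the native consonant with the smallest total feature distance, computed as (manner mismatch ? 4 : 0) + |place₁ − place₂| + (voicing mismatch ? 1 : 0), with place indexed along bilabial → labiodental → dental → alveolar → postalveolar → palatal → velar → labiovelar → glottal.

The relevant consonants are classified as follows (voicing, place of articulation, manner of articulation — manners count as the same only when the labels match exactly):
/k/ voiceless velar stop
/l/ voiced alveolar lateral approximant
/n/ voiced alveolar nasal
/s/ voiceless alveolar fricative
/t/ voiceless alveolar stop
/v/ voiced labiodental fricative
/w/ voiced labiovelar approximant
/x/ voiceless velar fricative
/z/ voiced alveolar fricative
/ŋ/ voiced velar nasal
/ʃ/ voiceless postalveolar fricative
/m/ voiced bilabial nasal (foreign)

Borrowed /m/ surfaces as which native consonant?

n

/n/ is closest: same manner (nasal), place distance 3 (bilabial→alveolar), same voicing; total 3. Next closest is /v/ at distance 5.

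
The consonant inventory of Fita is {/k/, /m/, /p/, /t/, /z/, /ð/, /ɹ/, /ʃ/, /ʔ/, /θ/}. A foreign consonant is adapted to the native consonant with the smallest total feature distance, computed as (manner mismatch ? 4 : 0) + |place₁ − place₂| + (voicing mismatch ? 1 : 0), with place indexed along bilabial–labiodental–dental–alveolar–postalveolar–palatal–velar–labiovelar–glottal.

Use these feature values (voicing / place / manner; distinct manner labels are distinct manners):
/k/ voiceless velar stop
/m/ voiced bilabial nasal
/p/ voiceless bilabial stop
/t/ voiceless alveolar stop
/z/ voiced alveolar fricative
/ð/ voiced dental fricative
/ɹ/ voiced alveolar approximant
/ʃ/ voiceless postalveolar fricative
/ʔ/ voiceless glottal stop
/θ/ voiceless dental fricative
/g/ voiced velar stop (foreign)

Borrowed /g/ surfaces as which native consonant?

k

/k/ is closest: same manner (stop), place distance 0 (velar→velar), voicing differs (+1); total 1. Next closest is /ʔ/ at distance 3.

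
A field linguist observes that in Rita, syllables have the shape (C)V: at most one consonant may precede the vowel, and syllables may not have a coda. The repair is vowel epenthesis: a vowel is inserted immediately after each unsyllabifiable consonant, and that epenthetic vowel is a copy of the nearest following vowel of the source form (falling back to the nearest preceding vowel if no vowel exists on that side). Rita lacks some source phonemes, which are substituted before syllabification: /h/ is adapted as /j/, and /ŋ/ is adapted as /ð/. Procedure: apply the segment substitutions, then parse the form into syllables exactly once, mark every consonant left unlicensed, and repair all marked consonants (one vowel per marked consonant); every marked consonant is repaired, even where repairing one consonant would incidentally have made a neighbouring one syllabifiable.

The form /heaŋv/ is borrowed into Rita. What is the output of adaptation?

Substitution: /h/ → /j/, /ŋ/ → /ð/, giving /jeaðv/.
The consonants /ð/, /v/ cannot be parsed into a legal (C)V syllable (no codas are permitted; onsets are limited to one consonant).
Each unlicensed consonant becomes the onset of a new syllable: /ð/ → /ða/, /v/ → /va/.

jeaðava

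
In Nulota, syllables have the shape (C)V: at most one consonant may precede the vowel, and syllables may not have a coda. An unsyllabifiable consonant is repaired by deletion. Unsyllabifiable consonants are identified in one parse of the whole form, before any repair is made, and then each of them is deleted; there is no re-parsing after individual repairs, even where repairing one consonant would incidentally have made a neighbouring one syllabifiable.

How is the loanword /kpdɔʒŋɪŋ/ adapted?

dɔŋɪ

The consonants /k/, /p/, /ʒ/, /ŋ/ cannot be parsed into a legal (C)V syllable (no codas are permitted; onsets are limited to one consonant).
Deletion applies to /k/, /p/, /ʒ/, /ŋ/.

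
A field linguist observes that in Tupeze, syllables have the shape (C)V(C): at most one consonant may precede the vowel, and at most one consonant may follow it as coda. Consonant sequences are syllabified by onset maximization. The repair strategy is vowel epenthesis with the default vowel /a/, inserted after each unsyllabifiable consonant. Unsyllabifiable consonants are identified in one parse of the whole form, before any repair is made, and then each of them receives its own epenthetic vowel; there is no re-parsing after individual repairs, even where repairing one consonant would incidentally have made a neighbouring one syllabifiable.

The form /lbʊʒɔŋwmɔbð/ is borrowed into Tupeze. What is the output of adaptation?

labʊʒɔŋwamɔbða

Under (C)V(C), the unsyllabifiable consonants are /l/, /w/, /ð/ (at most one coda consonant is licensed; onsets are limited to one consonant).
Each unlicensed consonant becomes the onset of a new syllable: /l/ → /la/, /w/ → /wa/, /ð/ → /ða/.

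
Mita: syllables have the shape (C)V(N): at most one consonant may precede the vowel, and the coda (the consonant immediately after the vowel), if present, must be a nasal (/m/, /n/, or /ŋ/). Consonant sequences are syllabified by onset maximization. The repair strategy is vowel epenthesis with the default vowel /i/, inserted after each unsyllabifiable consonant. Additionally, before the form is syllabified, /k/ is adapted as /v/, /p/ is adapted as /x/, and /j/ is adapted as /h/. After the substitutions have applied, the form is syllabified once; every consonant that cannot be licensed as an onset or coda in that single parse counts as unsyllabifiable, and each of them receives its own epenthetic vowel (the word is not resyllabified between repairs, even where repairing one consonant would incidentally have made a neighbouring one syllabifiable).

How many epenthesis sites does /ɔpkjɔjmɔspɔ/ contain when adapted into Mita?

After substitution the input is /ɔxvhɔhmɔsxɔ/.
The unsyllabifiable consonants are /x/, /v/, /h/, /s/; each receives one epenthetic vowel.

4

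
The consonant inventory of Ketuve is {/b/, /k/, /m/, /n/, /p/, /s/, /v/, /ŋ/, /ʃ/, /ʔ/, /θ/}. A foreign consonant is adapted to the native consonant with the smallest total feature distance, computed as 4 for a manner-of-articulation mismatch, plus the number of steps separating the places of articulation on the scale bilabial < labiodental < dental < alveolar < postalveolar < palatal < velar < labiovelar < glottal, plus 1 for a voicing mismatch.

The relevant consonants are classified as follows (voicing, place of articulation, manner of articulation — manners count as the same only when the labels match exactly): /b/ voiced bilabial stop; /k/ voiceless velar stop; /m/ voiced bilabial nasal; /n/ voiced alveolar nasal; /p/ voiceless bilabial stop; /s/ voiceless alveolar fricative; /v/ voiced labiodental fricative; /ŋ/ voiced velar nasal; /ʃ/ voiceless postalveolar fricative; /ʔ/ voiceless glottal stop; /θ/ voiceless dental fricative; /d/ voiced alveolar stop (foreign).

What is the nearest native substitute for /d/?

b

/b/ is closest: same manner (stop), place distance 3 (alveolar→bilabial), same voicing; total 3. Next closest is /k/ at distance 4.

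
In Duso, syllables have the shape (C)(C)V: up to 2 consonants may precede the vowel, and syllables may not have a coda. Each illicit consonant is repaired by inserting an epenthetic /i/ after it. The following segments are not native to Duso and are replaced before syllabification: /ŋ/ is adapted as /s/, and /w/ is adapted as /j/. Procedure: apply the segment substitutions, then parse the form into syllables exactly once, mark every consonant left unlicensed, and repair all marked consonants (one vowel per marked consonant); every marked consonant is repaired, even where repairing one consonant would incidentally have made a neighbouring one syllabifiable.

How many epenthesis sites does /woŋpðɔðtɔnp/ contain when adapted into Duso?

After substitution the input is /jospðɔðtɔnp/.
The unsyllabifiable consonants are /s/, /n/, /p/; each receives one epenthetic vowel.

3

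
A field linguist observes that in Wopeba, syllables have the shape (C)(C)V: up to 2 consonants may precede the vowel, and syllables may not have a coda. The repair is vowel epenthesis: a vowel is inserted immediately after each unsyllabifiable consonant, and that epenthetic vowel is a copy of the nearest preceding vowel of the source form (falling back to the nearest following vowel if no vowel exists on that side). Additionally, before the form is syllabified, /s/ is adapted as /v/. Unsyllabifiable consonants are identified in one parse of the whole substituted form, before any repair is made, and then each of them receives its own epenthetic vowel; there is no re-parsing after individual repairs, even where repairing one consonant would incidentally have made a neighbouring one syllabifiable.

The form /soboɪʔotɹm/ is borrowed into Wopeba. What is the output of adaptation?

Substitution: /s/ → /v/, giving /voboɪʔotɹm/.
The consonants /t/, /ɹ/, /m/ cannot be parsed into a legal (C)(C)V syllable (no codas are permitted; onsets may contain at most 2 consonants).
Inserting the epenthetic vowel yields /t/ → /to/, /ɹ/ → /ɹo/, /m/ → /mo/.

voboɪʔotoɹomo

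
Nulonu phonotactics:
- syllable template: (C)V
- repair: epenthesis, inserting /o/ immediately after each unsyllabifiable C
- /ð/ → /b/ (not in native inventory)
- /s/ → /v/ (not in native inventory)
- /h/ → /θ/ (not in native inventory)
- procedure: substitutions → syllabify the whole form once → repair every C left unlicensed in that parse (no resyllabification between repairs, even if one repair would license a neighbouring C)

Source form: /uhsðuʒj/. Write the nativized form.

Substitution: /h/ → /θ/, /s/ → /v/, /ð/ → /b/, giving /uθvbuʒj/.
Syllabifying with onset maximization leaves /θ/, /v/, /ʒ/, /j/ stranded (no codas are permitted; onsets are limited to one consonant).
Epenthesis after each stranded consonant: /θ/ → /θo/, /v/ → /vo/, /ʒ/ → /ʒo/, /j/ → /jo/.

uθovobuʒojo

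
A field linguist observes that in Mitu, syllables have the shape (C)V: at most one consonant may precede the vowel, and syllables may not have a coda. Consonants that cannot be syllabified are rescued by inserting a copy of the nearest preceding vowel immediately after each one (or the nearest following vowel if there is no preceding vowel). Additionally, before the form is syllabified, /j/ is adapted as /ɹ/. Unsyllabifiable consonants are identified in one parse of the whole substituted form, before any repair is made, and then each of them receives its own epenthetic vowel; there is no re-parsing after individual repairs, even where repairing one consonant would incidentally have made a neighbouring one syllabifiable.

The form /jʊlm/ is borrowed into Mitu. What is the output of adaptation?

Substitution: /j/ → /ɹ/, giving /ɹʊlm/.
Under (C)V, the unsyllabifiable consonants are /l/, /m/ (no codas are permitted; onsets are limited to one consonant).
Epenthesis after each stranded consonant: /l/ → /lʊ/, /m/ → /mʊ/.

ɹʊlʊmʊ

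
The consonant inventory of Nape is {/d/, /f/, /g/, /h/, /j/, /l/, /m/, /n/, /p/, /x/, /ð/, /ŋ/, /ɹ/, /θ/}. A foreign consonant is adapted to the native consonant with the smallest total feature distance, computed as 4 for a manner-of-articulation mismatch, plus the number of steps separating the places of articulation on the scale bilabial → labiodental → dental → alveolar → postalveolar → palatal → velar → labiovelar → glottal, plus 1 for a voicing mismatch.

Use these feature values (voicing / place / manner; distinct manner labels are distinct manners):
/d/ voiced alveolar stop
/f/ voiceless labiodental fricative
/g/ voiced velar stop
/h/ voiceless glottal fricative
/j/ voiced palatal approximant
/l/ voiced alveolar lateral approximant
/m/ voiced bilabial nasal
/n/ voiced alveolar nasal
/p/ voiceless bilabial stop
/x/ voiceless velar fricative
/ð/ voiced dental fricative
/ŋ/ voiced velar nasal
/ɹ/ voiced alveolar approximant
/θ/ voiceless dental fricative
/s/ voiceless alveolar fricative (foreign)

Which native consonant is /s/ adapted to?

θ

/θ/ is closest: same manner (fricative), place distance 1 (alveolar→dental), same voicing; total 1. Next closest is /f/ at distance 2.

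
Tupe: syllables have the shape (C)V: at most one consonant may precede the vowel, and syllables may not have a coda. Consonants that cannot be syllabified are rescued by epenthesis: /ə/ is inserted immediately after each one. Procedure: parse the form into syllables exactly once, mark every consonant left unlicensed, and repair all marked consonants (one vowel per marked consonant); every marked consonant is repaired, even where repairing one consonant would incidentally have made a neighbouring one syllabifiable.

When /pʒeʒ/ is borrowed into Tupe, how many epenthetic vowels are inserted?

2

The unsyllabifiable consonants are /p/, /ʒ/; each receives one epenthetic vowel.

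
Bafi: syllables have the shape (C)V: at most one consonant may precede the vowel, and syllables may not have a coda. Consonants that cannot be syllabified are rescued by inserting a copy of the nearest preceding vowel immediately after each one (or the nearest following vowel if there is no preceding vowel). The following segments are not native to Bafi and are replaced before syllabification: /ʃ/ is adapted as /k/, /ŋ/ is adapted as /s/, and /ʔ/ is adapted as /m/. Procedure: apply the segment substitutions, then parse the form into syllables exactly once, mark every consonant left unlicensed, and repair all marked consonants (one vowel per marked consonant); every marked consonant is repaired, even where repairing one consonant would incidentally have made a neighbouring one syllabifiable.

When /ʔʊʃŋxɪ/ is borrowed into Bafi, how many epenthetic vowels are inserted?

2

After substitution the input is /mʊksxɪ/.
The unsyllabifiable consonants are /k/, /s/; each receives one epenthetic vowel.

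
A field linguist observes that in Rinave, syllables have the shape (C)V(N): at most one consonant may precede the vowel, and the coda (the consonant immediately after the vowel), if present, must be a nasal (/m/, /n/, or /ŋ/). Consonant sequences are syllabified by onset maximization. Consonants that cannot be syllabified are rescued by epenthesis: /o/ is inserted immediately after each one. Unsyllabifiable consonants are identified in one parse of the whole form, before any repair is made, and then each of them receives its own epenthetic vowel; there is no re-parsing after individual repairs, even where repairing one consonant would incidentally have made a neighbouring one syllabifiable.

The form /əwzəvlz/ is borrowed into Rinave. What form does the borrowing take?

The consonants /w/, /v/, /l/, /z/ cannot be parsed into a legal (C)V(N) syllable (only a nasal (/m/, /n/, or /ŋ/) is licensed in coda position; onsets are limited to one consonant).
Epenthesis after each stranded consonant: /w/ → /wo/, /v/ → /vo/, /l/ → /lo/, /z/ → /zo/.

əwozəvolozo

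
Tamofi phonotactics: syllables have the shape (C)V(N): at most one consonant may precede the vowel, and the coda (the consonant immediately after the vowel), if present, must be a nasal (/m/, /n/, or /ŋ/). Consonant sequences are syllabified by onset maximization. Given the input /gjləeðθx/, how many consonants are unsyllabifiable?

Under (C)V(N), the unsyllabifiable consonants are /g/, /j/, /ð/, /θ/, /x/ (only a nasal (/m/, /n/, or /ŋ/) is licensed in coda position; onsets are limited to one consonant).

5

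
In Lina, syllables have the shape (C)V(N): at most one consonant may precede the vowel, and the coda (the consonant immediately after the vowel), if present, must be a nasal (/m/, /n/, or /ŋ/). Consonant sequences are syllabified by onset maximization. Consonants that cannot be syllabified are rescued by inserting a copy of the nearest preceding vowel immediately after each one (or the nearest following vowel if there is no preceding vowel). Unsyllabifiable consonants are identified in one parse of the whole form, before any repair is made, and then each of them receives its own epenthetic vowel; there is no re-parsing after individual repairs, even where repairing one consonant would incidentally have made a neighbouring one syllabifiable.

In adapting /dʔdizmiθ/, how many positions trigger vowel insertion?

4

The unsyllabifiable consonants are /d/, /ʔ/, /z/, /θ/; each receives one epenthetic vowel.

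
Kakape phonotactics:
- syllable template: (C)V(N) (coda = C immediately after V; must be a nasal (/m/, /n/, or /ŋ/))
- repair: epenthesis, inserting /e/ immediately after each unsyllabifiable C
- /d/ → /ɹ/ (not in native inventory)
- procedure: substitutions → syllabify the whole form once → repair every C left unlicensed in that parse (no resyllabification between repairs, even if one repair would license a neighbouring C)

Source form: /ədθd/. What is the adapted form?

Substitution: /d/ → /ɹ/, giving /əɹθɹ/.
The consonants /ɹ/, /θ/, /ɹ/ cannot be parsed into a legal (C)V(N) syllable (only a nasal (/m/, /n/, or /ŋ/) is licensed in coda position; onsets are limited to one consonant).
Inserting the epenthetic vowel yields /ɹ/ → /ɹe/, /θ/ → /θe/, /ɹ/ → /ɹe/.

əɹeθeɹe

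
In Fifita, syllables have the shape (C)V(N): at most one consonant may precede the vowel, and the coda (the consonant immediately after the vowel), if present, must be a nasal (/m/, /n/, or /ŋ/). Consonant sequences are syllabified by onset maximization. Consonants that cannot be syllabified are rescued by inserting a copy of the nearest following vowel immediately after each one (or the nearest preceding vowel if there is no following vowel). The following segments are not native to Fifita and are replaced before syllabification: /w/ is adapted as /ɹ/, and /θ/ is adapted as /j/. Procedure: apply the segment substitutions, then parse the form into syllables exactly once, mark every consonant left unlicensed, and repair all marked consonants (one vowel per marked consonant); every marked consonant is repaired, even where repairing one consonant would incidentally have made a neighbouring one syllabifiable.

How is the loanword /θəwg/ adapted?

Substitution: /θ/ → /j/, /w/ → /ɹ/, giving /jəɹg/.
The consonants /ɹ/, /g/ cannot be parsed into a legal (C)V(N) syllable (only a nasal (/m/, /n/, or /ŋ/) is licensed in coda position; onsets are limited to one consonant).
Each unlicensed consonant becomes the onset of a new syllable: /ɹ/ → /ɹə/, /g/ → /gə/.

jəɹəgə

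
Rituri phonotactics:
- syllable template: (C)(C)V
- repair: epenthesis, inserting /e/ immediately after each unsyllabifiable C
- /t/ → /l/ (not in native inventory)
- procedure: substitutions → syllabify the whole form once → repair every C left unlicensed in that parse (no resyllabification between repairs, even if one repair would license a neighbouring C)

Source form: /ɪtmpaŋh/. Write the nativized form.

ɪlempaŋehe

Substitution: /t/ → /l/, giving /ɪlmpaŋh/.
The consonants /l/, /ŋ/, /h/ cannot be parsed into a legal (C)(C)V syllable (no codas are permitted; onsets may contain at most 2 consonants).
Epenthesis after each stranded consonant: /l/ → /le/, /ŋ/ → /ŋe/, /h/ → /he/.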